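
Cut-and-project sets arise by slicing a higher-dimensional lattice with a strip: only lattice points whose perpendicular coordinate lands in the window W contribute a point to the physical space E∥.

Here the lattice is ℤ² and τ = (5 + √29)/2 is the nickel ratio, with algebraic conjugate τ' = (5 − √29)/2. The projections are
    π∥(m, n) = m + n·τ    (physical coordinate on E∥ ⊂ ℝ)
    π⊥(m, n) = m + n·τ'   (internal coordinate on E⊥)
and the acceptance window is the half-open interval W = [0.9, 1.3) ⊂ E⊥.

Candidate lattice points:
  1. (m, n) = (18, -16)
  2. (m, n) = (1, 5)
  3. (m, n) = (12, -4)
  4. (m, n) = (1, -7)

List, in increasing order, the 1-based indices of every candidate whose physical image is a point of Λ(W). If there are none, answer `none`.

Compute τ' = (5−√29)/2 = -0.192582, so π⊥(m,n) = m -0.192582·n.
[1] lift (18,-16): star map gives 21.081318; window check 0.9 ≤ 21.081318 < 1.3 is false → out
[2] lift (1,5): star map gives 0.037088; window check 0.9 ≤ 0.037088 < 1.3 is false → out
[3] lift (12,-4): star map gives 12.770330; window check 0.9 ≤ 12.770330 < 1.3 is false → out
[4] lift (1,-7): star map gives 2.348077; window check 0.9 ≤ 2.348077 < 1.3 is false → out

none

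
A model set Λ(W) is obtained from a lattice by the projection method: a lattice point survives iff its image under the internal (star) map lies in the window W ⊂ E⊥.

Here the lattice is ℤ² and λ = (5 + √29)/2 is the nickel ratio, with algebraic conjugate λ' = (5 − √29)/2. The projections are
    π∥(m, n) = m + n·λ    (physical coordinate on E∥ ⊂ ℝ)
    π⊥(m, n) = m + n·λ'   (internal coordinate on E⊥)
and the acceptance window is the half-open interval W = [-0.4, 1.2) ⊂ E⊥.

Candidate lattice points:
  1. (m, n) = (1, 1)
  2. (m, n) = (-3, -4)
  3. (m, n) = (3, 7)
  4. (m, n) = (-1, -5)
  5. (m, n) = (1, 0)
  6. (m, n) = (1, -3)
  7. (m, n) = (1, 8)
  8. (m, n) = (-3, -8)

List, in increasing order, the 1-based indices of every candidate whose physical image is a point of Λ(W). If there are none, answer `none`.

1, 4, 5

Numerically λ ≈ 5.19258 and λ' = −1/λ ≈ -0.19258.
[1] lift (1,1): star map gives 0.80742; window check -0.4 ≤ 0.80742 < 1.2 is true → IN Λ
[2] lift (-3,-4): star map gives -2.22967; window check -0.4 ≤ -2.22967 < 1.2 is false → out
[3] lift (3,7): star map gives 1.65192; window check -0.4 ≤ 1.65192 < 1.2 is false → out
[4] lift (-1,-5): star map gives -0.03709; window check -0.4 ≤ -0.03709 < 1.2 is true → IN Λ
[5] lift (1,0): star map gives 1.00000; window check -0.4 ≤ 1.00000 < 1.2 is true → IN Λ
[6] lift (1,-3): star map gives 1.57775; window check -0.4 ≤ 1.57775 < 1.2 is false → out
[7] lift (1,8): star map gives -0.54066; window check -0.4 ≤ -0.54066 < 1.2 is false → out
[8] lift (-3,-8): star map gives -1.45934; window check -0.4 ≤ -1.45934 < 1.2 is false → out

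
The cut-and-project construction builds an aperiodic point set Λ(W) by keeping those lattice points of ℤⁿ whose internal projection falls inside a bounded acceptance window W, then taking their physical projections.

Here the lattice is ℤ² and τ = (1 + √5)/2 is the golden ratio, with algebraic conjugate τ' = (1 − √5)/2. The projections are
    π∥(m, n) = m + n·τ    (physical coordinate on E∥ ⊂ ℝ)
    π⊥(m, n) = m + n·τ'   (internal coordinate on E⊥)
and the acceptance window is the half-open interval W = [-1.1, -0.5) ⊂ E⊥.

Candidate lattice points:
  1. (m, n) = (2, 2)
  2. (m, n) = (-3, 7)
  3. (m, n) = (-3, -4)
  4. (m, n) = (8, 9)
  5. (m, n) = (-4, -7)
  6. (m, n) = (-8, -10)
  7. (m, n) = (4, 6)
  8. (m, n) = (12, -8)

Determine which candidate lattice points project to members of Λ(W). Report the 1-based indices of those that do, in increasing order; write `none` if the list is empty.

3

Numerically τ ≈ 1.61803 and τ' = −1/τ ≈ -0.61803.
candidate 1: (m,n)=(2,2) → π∥ = 2+2·τ ≈ 5.23607, π⊥ = 2+2·τ' ≈ 0.76393 ∉ [-1.1, -0.5) ⇒ out
candidate 2: (m,n)=(-3,7) → π∥ = -3+7·τ ≈ 8.32624, π⊥ = -3+7·τ' ≈ -7.32624 ∉ [-1.1, -0.5) ⇒ out
candidate 3: (m,n)=(-3,-4) → π∥ = -3-4·τ ≈ -9.47214, π⊥ = -3-4·τ' ≈ -0.52786 ∈ [-1.1, -0.5) ⇒ IN Λ
candidate 4: (m,n)=(8,9) → π∥ = 8+9·τ ≈ 22.56231, π⊥ = 8+9·τ' ≈ 2.43769 ∉ [-1.1, -0.5) ⇒ out
candidate 5: (m,n)=(-4,-7) → π∥ = -4-7·τ ≈ -15.32624, π⊥ = -4-7·τ' ≈ 0.32624 ∉ [-1.1, -0.5) ⇒ out
candidate 6: (m,n)=(-8,-10) → π∥ = -8-10·τ ≈ -24.18034, π⊥ = -8-10·τ' ≈ -1.81966 ∉ [-1.1, -0.5) ⇒ out
candidate 7: (m,n)=(4,6) → π∥ = 4+6·τ ≈ 13.70820, π⊥ = 4+6·τ' ≈ 0.29180 ∉ [-1.1, -0.5) ⇒ out
candidate 8: (m,n)=(12,-8) → π∥ = 12-8·τ ≈ -0.94427, π⊥ = 12-8·τ' ≈ 16.94427 ∉ [-1.1, -0.5) ⇒ out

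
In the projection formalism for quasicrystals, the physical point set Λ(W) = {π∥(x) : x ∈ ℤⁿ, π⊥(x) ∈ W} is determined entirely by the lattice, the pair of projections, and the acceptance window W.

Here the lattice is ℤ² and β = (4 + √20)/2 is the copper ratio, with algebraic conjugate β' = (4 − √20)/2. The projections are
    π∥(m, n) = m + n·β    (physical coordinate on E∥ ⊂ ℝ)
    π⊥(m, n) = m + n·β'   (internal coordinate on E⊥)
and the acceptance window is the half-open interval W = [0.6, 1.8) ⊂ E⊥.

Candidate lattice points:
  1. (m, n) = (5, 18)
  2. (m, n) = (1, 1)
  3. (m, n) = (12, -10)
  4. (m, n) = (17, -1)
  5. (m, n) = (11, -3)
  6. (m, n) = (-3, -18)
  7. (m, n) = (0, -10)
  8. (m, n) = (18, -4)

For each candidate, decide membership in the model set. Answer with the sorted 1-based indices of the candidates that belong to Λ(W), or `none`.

1, 2, 6

β' = (4−√20)/2 ≈ -0.2361.
[1] lift (5,18): star map gives 0.7508; window check 0.6 ≤ 0.7508 < 1.8 is true → IN Λ
[2] lift (1,1): star map gives 0.7639; window check 0.6 ≤ 0.7639 < 1.8 is true → IN Λ
[3] lift (12,-10): star map gives 14.3607; window check 0.6 ≤ 14.3607 < 1.8 is false → out
[4] lift (17,-1): star map gives 17.2361; window check 0.6 ≤ 17.2361 < 1.8 is false → out
[5] lift (11,-3): star map gives 11.7082; window check 0.6 ≤ 11.7082 < 1.8 is false → out
[6] lift (-3,-18): star map gives 1.2492; window check 0.6 ≤ 1.2492 < 1.8 is true → IN Λ
[7] lift (0,-10): star map gives 2.3607; window check 0.6 ≤ 2.3607 < 1.8 is false → out
[8] lift (18,-4): star map gives 18.9443; window check 0.6 ≤ 18.9443 < 1.8 is false → out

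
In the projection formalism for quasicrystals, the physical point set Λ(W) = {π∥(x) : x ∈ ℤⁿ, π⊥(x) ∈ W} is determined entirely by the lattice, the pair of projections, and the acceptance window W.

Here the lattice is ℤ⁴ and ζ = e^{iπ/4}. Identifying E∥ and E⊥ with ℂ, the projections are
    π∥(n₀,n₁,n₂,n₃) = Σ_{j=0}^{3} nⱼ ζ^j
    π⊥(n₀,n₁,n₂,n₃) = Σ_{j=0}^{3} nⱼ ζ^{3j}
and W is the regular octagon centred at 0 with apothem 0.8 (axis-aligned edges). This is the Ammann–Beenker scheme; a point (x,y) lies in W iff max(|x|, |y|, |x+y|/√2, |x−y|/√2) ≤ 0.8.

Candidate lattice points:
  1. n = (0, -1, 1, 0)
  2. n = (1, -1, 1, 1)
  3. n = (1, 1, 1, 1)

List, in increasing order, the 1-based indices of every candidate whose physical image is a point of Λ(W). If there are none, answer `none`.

none

Internal map: ζ^{3j} for j=0..3 gives (1,0), (−√2/2,√2/2), (0,−1), (√2/2,√2/2).
candidate 1: n = (0, -1, 1, 0) → π⊥ ≈ (+0.70711, -1.70711); max(|x|,|y|,|x±y|/√2) = 1.70711 > 0.8 ⇒ ∉ W
candidate 2: n = (1, -1, 1, 1) → π⊥ ≈ (+2.41421, -1.00000); max(|x|,|y|,|x±y|/√2) = 2.41421 > 0.8 ⇒ ∉ W
candidate 3: n = (1, 1, 1, 1) → π⊥ ≈ (+1.00000, +0.41421); max(|x|,|y|,|x±y|/√2) = 1.00000 > 0.8 ⇒ ∉ W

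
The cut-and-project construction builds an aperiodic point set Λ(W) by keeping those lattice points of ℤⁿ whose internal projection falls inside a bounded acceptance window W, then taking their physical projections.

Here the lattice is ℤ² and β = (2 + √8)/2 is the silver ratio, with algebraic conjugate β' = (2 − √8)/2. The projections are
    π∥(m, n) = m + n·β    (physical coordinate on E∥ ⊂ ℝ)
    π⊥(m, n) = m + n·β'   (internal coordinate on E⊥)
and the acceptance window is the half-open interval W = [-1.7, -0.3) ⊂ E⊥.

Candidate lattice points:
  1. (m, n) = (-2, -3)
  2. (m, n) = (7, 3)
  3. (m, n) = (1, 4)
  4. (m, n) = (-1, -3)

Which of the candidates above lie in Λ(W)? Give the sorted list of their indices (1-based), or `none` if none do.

Compute β' = (2−√8)/2 = -0.4142, so π⊥(m,n) = m -0.4142·n.
#1 (-2,-3): internal coord -2 + (-3)·β' = -0.7574; -0.7574 ∈ [-1.7, -0.3) → IN Λ
#2 (7,3): internal coord 7 + (3)·β' = +5.7574; +5.7574 ∉ [-1.7, -0.3) → out
#3 (1,4): internal coord 1 + (4)·β' = -0.6569; -0.6569 ∈ [-1.7, -0.3) → IN Λ
#4 (-1,-3): internal coord -1 + (-3)·β' = +0.2426; +0.2426 ∉ [-1.7, -0.3) → out

1, 3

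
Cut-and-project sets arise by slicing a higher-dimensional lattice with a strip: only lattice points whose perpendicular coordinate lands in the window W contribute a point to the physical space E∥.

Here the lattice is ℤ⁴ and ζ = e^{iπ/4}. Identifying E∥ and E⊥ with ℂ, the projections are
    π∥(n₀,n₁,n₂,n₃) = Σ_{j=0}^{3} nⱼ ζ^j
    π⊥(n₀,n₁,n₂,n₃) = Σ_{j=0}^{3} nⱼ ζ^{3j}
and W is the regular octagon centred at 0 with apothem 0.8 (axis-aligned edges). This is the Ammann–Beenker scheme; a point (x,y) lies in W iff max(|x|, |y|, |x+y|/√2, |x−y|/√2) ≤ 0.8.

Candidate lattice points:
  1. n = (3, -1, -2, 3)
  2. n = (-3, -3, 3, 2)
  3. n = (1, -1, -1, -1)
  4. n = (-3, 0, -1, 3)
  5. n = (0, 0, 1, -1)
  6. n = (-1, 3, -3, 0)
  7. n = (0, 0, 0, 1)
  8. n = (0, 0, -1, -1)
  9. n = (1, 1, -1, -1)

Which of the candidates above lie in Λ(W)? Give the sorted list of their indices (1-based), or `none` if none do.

8

Internal map: ζ^{3j} for j=0..3 gives (1,0), (−√2/2,√2/2), (0,−1), (√2/2,√2/2).
candidate 1: n = (3, -1, -2, 3) → π⊥ ≈ (+5.82843, +3.41421); max(|x|,|y|,|x±y|/√2) = 6.53553 > 0.8 ⇒ ∉ W
candidate 2: n = (-3, -3, 3, 2) → π⊥ ≈ (+0.53553, -3.70711); max(|x|,|y|,|x±y|/√2) = 3.70711 > 0.8 ⇒ ∉ W
candidate 3: n = (1, -1, -1, -1) → π⊥ ≈ (+1.00000, -0.41421); max(|x|,|y|,|x±y|/√2) = 1.00000 > 0.8 ⇒ ∉ W
candidate 4: n = (-3, 0, -1, 3) → π⊥ ≈ (-0.87868, +3.12132); max(|x|,|y|,|x±y|/√2) = 3.12132 > 0.8 ⇒ ∉ W
candidate 5: n = (0, 0, 1, -1) → π⊥ ≈ (-0.70711, -1.70711); max(|x|,|y|,|x±y|/√2) = 1.70711 > 0.8 ⇒ ∉ W
candidate 6: n = (-1, 3, -3, 0) → π⊥ ≈ (-3.12132, +5.12132); max(|x|,|y|,|x±y|/√2) = 5.82843 > 0.8 ⇒ ∉ W
candidate 7: n = (0, 0, 0, 1) → π⊥ ≈ (+0.70711, +0.70711); max(|x|,|y|,|x±y|/√2) = 1.00000 > 0.8 ⇒ ∉ W
candidate 8: n = (0, 0, -1, -1) → π⊥ ≈ (-0.70711, +0.29289); max(|x|,|y|,|x±y|/√2) = 0.70711 ≤ 0.8 ⇒ ∈ W
candidate 9: n = (1, 1, -1, -1) → π⊥ ≈ (-0.41421, +1.00000); max(|x|,|y|,|x±y|/√2) = 1.00000 > 0.8 ⇒ ∉ W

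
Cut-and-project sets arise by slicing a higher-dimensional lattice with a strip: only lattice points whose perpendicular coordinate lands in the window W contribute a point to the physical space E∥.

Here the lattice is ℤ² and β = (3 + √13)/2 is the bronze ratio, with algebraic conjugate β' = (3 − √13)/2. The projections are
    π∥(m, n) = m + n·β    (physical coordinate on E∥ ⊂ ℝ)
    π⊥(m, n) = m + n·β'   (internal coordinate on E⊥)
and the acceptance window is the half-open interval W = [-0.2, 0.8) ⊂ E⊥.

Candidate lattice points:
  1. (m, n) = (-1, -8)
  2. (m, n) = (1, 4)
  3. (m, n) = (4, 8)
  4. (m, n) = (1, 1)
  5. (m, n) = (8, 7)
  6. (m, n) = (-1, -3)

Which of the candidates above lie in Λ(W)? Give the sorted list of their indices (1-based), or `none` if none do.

Compute β' = (3−√13)/2 = -0.3028, so π⊥(m,n) = m -0.3028·n.
#1 (-1,-8): internal coord -1 + (-8)·β' = +1.4222; +1.4222 ∉ [-0.2, 0.8) → out
#2 (1,4): internal coord 1 + (4)·β' = -0.2111; -0.2111 ∉ [-0.2, 0.8) → out
#3 (4,8): internal coord 4 + (8)·β' = +1.5778; +1.5778 ∉ [-0.2, 0.8) → out
#4 (1,1): internal coord 1 + (1)·β' = +0.6972; +0.6972 ∈ [-0.2, 0.8) → IN Λ
#5 (8,7): internal coord 8 + (7)·β' = +5.8806; +5.8806 ∉ [-0.2, 0.8) → out
#6 (-1,-3): internal coord -1 + (-3)·β' = -0.0917; -0.0917 ∈ [-0.2, 0.8) → IN Λ

4, 6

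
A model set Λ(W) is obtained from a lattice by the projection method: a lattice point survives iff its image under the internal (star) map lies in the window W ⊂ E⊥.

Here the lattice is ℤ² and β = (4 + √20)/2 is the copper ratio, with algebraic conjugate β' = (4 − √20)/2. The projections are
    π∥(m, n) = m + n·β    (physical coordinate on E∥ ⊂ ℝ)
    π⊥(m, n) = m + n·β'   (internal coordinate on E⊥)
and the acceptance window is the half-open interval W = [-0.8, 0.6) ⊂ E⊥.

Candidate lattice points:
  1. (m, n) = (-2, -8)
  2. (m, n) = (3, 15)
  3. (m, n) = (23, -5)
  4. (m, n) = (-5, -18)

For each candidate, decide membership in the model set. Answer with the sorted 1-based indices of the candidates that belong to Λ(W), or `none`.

Compute β' = (4−√20)/2 = -0.23607, so π⊥(m,n) = m -0.23607·n.
#1 (-2,-8): internal coord -2 + (-8)·β' = -0.11146; -0.11146 ∈ [-0.8, 0.6) → IN Λ
#2 (3,15): internal coord 3 + (15)·β' = -0.54102; -0.54102 ∈ [-0.8, 0.6) → IN Λ
#3 (23,-5): internal coord 23 + (-5)·β' = +24.18034; +24.18034 ∉ [-0.8, 0.6) → out
#4 (-5,-18): internal coord -5 + (-18)·β' = -0.75078; -0.75078 ∈ [-0.8, 0.6) → IN Λ

1, 2, 4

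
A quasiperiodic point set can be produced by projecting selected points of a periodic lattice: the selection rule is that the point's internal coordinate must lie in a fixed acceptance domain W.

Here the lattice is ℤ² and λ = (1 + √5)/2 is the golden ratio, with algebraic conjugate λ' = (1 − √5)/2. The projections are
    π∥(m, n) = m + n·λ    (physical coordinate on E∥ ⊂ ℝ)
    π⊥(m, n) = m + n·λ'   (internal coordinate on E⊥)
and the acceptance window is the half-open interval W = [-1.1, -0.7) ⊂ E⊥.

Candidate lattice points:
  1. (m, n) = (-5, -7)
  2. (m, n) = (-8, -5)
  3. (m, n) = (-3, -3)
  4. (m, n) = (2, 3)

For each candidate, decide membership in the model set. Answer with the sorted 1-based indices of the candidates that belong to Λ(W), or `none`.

none

Compute λ' = (1−√5)/2 = -0.618034, so π⊥(m,n) = m -0.618034·n.
#1 (-5,-7): internal coord -5 + (-7)·λ' = -0.673762; -0.673762 ∉ [-1.1, -0.7) → out
#2 (-8,-5): internal coord -8 + (-5)·λ' = -4.909830; -4.909830 ∉ [-1.1, -0.7) → out
#3 (-3,-3): internal coord -3 + (-3)·λ' = -1.145898; -1.145898 ∉ [-1.1, -0.7) → out
#4 (2,3): internal coord 2 + (3)·λ' = +0.145898; +0.145898 ∉ [-1.1, -0.7) → out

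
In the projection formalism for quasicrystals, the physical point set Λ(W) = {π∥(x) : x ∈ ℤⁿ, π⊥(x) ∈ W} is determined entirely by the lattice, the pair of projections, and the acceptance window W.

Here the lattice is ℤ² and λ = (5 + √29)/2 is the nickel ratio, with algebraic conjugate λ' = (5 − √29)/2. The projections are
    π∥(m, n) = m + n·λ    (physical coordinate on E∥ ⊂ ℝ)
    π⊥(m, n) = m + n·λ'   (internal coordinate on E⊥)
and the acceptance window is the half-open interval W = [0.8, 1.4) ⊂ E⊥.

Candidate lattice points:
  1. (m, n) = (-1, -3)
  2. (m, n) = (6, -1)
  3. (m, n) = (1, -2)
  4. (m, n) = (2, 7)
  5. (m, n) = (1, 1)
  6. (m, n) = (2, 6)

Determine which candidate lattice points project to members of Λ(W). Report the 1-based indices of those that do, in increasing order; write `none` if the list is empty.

Numerically λ ≈ 5.192582 and λ' = −1/λ ≈ -0.192582.
candidate 1: (m,n)=(-1,-3) → π∥ = -1-3·λ ≈ -16.577747, π⊥ = -1-3·λ' ≈ -0.422253 ∉ [0.8, 1.4) ⇒ out
candidate 2: (m,n)=(6,-1) → π∥ = 6-1·λ ≈ 0.807418, π⊥ = 6-1·λ' ≈ 6.192582 ∉ [0.8, 1.4) ⇒ out
candidate 3: (m,n)=(1,-2) → π∥ = 1-2·λ ≈ -9.385165, π⊥ = 1-2·λ' ≈ 1.385165 ∈ [0.8, 1.4) ⇒ IN Λ
candidate 4: (m,n)=(2,7) → π∥ = 2+7·λ ≈ 38.348077, π⊥ = 2+7·λ' ≈ 0.651923 ∉ [0.8, 1.4) ⇒ out
candidate 5: (m,n)=(1,1) → π∥ = 1+1·λ ≈ 6.192582, π⊥ = 1+1·λ' ≈ 0.807418 ∈ [0.8, 1.4) ⇒ IN Λ
candidate 6: (m,n)=(2,6) → π∥ = 2+6·λ ≈ 33.155494, π⊥ = 2+6·λ' ≈ 0.844506 ∈ [0.8, 1.4) ⇒ IN Λ

3, 5, 6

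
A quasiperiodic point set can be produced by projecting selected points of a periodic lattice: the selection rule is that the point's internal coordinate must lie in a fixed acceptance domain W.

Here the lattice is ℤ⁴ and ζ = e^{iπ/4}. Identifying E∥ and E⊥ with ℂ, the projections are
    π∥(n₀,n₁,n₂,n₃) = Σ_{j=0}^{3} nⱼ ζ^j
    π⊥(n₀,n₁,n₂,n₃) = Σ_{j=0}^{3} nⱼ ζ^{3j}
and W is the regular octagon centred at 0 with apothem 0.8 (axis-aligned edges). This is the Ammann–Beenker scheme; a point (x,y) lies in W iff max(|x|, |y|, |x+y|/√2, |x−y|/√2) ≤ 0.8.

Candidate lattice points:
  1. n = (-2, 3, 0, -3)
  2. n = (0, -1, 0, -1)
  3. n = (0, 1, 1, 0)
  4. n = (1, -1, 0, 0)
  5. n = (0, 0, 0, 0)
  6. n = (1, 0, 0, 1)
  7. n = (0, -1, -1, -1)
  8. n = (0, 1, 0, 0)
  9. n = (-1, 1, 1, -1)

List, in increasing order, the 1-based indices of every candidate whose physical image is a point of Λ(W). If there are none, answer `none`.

3, 5, 7

With ζ = e^{iπ/4} the internal vectors are ζ^0,ζ^3,ζ^6,ζ^9.
#1 (-2, 3, 0, -3): internal (-6.2426, 0.0000); octagon support 6.2426 vs apothem 0.8 → ∉ W
#2 (0, -1, 0, -1): internal (0.0000, -1.4142); octagon support 1.4142 vs apothem 0.8 → ∉ W
#3 (0, 1, 1, 0): internal (-0.7071, -0.2929); octagon support 0.7071 vs apothem 0.8 → ∈ W
#4 (1, -1, 0, 0): internal (1.7071, -0.7071); octagon support 1.7071 vs apothem 0.8 → ∉ W
#5 (0, 0, 0, 0): internal (0.0000, 0.0000); octagon support 0.0000 vs apothem 0.8 → ∈ W
#6 (1, 0, 0, 1): internal (1.7071, 0.7071); octagon support 1.7071 vs apothem 0.8 → ∉ W
#7 (0, -1, -1, -1): internal (0.0000, -0.4142); octagon support 0.4142 vs apothem 0.8 → ∈ W
#8 (0, 1, 0, 0): internal (-0.7071, 0.7071); octagon support 1.0000 vs apothem 0.8 → ∉ W
#9 (-1, 1, 1, -1): internal (-2.4142, -1.0000); octagon support 2.4142 vs apothem 0.8 → ∉ W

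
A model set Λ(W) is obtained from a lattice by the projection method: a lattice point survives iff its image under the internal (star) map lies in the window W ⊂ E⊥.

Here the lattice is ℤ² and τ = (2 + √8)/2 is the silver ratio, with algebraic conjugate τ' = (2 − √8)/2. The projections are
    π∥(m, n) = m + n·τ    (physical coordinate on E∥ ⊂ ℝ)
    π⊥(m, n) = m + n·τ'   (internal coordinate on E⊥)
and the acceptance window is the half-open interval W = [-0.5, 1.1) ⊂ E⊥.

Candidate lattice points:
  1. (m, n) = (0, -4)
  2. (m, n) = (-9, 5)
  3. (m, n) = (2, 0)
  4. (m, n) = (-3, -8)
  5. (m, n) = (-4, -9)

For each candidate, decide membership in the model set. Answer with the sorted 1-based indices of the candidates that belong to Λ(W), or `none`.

Numerically τ ≈ 2.4142 and τ' = −1/τ ≈ -0.4142.
[1] lift (0,-4): star map gives 1.6569; window check -0.5 ≤ 1.6569 < 1.1 is false → out
[2] lift (-9,5): star map gives -11.0711; window check -0.5 ≤ -11.0711 < 1.1 is false → out
[3] lift (2,0): star map gives 2.0000; window check -0.5 ≤ 2.0000 < 1.1 is false → out
[4] lift (-3,-8): star map gives 0.3137; window check -0.5 ≤ 0.3137 < 1.1 is true → IN Λ
[5] lift (-4,-9): star map gives -0.2721; window check -0.5 ≤ -0.2721 < 1.1 is true → IN Λ

4, 5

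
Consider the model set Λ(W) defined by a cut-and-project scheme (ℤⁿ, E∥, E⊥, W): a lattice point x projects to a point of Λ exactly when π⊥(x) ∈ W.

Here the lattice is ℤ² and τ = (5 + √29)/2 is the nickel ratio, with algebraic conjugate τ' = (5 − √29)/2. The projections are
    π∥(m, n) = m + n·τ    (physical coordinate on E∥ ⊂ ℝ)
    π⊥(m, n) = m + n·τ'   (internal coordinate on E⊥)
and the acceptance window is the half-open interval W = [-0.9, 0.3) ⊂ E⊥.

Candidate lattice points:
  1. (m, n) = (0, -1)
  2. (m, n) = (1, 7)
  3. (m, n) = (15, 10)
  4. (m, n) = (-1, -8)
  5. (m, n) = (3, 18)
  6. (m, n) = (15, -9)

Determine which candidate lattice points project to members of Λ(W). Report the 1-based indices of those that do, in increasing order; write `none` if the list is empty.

Numerically τ ≈ 5.19258 and τ' = −1/τ ≈ -0.19258.
#1 (0,-1): internal coord 0 + (-1)·τ' = +0.19258; +0.19258 ∈ [-0.9, 0.3) → IN Λ
#2 (1,7): internal coord 1 + (7)·τ' = -0.34808; -0.34808 ∈ [-0.9, 0.3) → IN Λ
#3 (15,10): internal coord 15 + (10)·τ' = +13.07418; +13.07418 ∉ [-0.9, 0.3) → out
#4 (-1,-8): internal coord -1 + (-8)·τ' = +0.54066; +0.54066 ∉ [-0.9, 0.3) → out
#5 (3,18): internal coord 3 + (18)·τ' = -0.46648; -0.46648 ∈ [-0.9, 0.3) → IN Λ
#6 (15,-9): internal coord 15 + (-9)·τ' = +16.73324; +16.73324 ∉ [-0.9, 0.3) → out

1, 2, 5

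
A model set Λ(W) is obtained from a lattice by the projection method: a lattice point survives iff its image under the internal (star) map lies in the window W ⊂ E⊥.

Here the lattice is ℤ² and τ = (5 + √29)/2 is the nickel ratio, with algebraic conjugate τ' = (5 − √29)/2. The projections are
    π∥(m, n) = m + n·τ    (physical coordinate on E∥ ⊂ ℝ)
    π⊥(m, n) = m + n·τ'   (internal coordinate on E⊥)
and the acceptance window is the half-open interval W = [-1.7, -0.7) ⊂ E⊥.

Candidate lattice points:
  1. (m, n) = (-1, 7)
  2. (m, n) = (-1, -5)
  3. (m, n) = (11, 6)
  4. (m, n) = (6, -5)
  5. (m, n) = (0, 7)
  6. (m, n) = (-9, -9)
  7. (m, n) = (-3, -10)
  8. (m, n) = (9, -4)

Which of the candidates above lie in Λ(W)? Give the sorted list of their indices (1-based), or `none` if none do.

5, 7

Numerically τ ≈ 5.19258 and τ' = −1/τ ≈ -0.19258.
#1 (-1,7): internal coord -1 + (7)·τ' = -2.34808; -2.34808 ∉ [-1.7, -0.7) → out
#2 (-1,-5): internal coord -1 + (-5)·τ' = -0.03709; -0.03709 ∉ [-1.7, -0.7) → out
#3 (11,6): internal coord 11 + (6)·τ' = +9.84451; +9.84451 ∉ [-1.7, -0.7) → out
#4 (6,-5): internal coord 6 + (-5)·τ' = +6.96291; +6.96291 ∉ [-1.7, -0.7) → out
#5 (0,7): internal coord 0 + (7)·τ' = -1.34808; -1.34808 ∈ [-1.7, -0.7) → IN Λ
#6 (-9,-9): internal coord -9 + (-9)·τ' = -7.26676; -7.26676 ∉ [-1.7, -0.7) → out
#7 (-3,-10): internal coord -3 + (-10)·τ' = -1.07418; -1.07418 ∈ [-1.7, -0.7) → IN Λ
#8 (9,-4): internal coord 9 + (-4)·τ' = +9.77033; +9.77033 ∉ [-1.7, -0.7) → out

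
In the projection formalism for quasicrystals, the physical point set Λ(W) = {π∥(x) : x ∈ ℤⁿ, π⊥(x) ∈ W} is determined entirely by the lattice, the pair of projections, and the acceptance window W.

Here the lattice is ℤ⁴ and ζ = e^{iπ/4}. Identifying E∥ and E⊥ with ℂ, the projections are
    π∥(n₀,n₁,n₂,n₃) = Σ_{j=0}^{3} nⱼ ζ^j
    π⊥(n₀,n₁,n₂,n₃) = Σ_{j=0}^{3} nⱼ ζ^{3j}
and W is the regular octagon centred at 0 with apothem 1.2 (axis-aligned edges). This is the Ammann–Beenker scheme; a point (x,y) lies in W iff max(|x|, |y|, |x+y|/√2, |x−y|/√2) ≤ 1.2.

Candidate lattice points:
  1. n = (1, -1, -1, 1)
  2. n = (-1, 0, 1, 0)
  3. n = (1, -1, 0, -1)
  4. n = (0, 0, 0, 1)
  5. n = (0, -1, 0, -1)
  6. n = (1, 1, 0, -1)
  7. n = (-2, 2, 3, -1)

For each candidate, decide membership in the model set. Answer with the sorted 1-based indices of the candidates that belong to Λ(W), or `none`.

With ζ = e^{iπ/4} the internal vectors are ζ^0,ζ^3,ζ^6,ζ^9.
candidate 1: n = (1, -1, -1, 1) → π⊥ ≈ (+2.41421, +1.00000); max(|x|,|y|,|x±y|/√2) = 2.41421 > 1.2 ⇒ ∉ W
candidate 2: n = (-1, 0, 1, 0) → π⊥ ≈ (-1.00000, -1.00000); max(|x|,|y|,|x±y|/√2) = 1.41421 > 1.2 ⇒ ∉ W
candidate 3: n = (1, -1, 0, -1) → π⊥ ≈ (+1.00000, -1.41421); max(|x|,|y|,|x±y|/√2) = 1.70711 > 1.2 ⇒ ∉ W
candidate 4: n = (0, 0, 0, 1) → π⊥ ≈ (+0.70711, +0.70711); max(|x|,|y|,|x±y|/√2) = 1.00000 ≤ 1.2 ⇒ ∈ W
candidate 5: n = (0, -1, 0, -1) → π⊥ ≈ (+0.00000, -1.41421); max(|x|,|y|,|x±y|/√2) = 1.41421 > 1.2 ⇒ ∉ W
candidate 6: n = (1, 1, 0, -1) → π⊥ ≈ (-0.41421, +0.00000); max(|x|,|y|,|x±y|/√2) = 0.41421 ≤ 1.2 ⇒ ∈ W
candidate 7: n = (-2, 2, 3, -1) → π⊥ ≈ (-4.12132, -2.29289); max(|x|,|y|,|x±y|/√2) = 4.53553 > 1.2 ⇒ ∉ W

4, 6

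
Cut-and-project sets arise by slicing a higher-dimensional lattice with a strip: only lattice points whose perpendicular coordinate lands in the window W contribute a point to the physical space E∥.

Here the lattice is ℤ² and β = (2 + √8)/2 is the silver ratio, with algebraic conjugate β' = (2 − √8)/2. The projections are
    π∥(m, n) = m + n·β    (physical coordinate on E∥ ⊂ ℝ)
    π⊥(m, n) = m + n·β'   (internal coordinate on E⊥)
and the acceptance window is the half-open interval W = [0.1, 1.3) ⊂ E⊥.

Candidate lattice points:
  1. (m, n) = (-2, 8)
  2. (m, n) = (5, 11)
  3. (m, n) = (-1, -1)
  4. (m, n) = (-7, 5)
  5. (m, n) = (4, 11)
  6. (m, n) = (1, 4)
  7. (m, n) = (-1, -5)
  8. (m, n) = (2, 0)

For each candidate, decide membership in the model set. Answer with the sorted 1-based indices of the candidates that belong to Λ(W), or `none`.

Compute β' = (2−√8)/2 = -0.4142, so π⊥(m,n) = m -0.4142·n.
#1 (-2,8): internal coord -2 + (8)·β' = -5.3137; -5.3137 ∉ [0.1, 1.3) → out
#2 (5,11): internal coord 5 + (11)·β' = +0.4437; +0.4437 ∈ [0.1, 1.3) → IN Λ
#3 (-1,-1): internal coord -1 + (-1)·β' = -0.5858; -0.5858 ∉ [0.1, 1.3) → out
#4 (-7,5): internal coord -7 + (5)·β' = -9.0711; -9.0711 ∉ [0.1, 1.3) → out
#5 (4,11): internal coord 4 + (11)·β' = -0.5563; -0.5563 ∉ [0.1, 1.3) → out
#6 (1,4): internal coord 1 + (4)·β' = -0.6569; -0.6569 ∉ [0.1, 1.3) → out
#7 (-1,-5): internal coord -1 + (-5)·β' = +1.0711; +1.0711 ∈ [0.1, 1.3) → IN Λ
#8 (2,0): internal coord 2 + (0)·β' = +2.0000; +2.0000 ∉ [0.1, 1.3) → out

2, 7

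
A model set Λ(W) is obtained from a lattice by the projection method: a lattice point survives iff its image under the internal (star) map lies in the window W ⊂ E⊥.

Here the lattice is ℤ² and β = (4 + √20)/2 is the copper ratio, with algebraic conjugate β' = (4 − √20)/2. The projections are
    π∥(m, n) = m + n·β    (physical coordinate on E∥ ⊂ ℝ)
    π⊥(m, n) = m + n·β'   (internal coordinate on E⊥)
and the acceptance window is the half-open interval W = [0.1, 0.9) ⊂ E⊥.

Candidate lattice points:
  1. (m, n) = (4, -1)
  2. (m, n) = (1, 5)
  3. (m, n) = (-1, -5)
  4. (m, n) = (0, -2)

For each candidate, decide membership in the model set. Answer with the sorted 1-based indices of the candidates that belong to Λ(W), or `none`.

3, 4

Compute β' = (4−√20)/2 = -0.23607, so π⊥(m,n) = m -0.23607·n.
candidate 1: (m,n)=(4,-1) → π∥ = 4-1·β ≈ -0.23607, π⊥ = 4-1·β' ≈ 4.23607 ∉ [0.1, 0.9) ⇒ out
candidate 2: (m,n)=(1,5) → π∥ = 1+5·β ≈ 22.18034, π⊥ = 1+5·β' ≈ -0.18034 ∉ [0.1, 0.9) ⇒ out
candidate 3: (m,n)=(-1,-5) → π∥ = -1-5·β ≈ -22.18034, π⊥ = -1-5·β' ≈ 0.18034 ∈ [0.1, 0.9) ⇒ IN Λ
candidate 4: (m,n)=(0,-2) → π∥ = 0-2·β ≈ -8.47214, π⊥ = 0-2·β' ≈ 0.47214 ∈ [0.1, 0.9) ⇒ IN Λ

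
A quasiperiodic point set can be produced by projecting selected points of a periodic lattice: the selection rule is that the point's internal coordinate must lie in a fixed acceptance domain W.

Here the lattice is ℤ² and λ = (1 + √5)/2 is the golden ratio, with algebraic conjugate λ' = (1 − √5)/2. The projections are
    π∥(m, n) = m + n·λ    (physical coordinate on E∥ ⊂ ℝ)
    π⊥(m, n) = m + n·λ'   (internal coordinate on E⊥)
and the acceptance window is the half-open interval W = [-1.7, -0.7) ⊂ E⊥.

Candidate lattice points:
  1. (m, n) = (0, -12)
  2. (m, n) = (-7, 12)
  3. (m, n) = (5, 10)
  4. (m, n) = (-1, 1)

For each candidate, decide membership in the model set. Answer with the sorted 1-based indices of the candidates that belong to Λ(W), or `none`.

Compute λ' = (1−√5)/2 = -0.6180, so π⊥(m,n) = m -0.6180·n.
candidate 1: (m,n)=(0,-12) → π∥ = 0-12·λ ≈ -19.4164, π⊥ = 0-12·λ' ≈ 7.4164 ∉ [-1.7, -0.7) ⇒ out
candidate 2: (m,n)=(-7,12) → π∥ = -7+12·λ ≈ 12.4164, π⊥ = -7+12·λ' ≈ -14.4164 ∉ [-1.7, -0.7) ⇒ out
candidate 3: (m,n)=(5,10) → π∥ = 5+10·λ ≈ 21.1803, π⊥ = 5+10·λ' ≈ -1.1803 ∈ [-1.7, -0.7) ⇒ IN Λ
candidate 4: (m,n)=(-1,1) → π∥ = -1+1·λ ≈ 0.6180, π⊥ = -1+1·λ' ≈ -1.6180 ∈ [-1.7, -0.7) ⇒ IN Λ

3, 4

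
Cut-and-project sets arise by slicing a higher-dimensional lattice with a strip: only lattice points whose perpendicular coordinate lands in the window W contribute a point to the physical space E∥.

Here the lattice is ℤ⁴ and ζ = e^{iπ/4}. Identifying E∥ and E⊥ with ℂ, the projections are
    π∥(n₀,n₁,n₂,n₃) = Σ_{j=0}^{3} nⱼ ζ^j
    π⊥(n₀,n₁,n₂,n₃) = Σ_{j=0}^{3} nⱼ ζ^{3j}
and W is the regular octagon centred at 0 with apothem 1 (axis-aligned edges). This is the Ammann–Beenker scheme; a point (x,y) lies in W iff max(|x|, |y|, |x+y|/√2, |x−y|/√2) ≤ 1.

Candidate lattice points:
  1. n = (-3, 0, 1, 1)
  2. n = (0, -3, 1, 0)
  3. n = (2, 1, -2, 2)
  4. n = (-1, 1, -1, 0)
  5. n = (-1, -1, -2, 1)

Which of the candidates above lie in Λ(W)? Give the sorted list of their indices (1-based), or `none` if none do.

none

With ζ = e^{iπ/4} the internal vectors are ζ^0,ζ^3,ζ^6,ζ^9.
candidate 1: n = (-3, 0, 1, 1) → π⊥ ≈ (-2.2929, -0.2929); max(|x|,|y|,|x±y|/√2) = 2.2929 > 1 ⇒ ∉ W
candidate 2: n = (0, -3, 1, 0) → π⊥ ≈ (+2.1213, -3.1213); max(|x|,|y|,|x±y|/√2) = 3.7071 > 1 ⇒ ∉ W
candidate 3: n = (2, 1, -2, 2) → π⊥ ≈ (+2.7071, +4.1213); max(|x|,|y|,|x±y|/√2) = 4.8284 > 1 ⇒ ∉ W
candidate 4: n = (-1, 1, -1, 0) → π⊥ ≈ (-1.7071, +1.7071); max(|x|,|y|,|x±y|/√2) = 2.4142 > 1 ⇒ ∉ W
candidate 5: n = (-1, -1, -2, 1) → π⊥ ≈ (+0.4142, +2.0000); max(|x|,|y|,|x±y|/√2) = 2.0000 > 1 ⇒ ∉ W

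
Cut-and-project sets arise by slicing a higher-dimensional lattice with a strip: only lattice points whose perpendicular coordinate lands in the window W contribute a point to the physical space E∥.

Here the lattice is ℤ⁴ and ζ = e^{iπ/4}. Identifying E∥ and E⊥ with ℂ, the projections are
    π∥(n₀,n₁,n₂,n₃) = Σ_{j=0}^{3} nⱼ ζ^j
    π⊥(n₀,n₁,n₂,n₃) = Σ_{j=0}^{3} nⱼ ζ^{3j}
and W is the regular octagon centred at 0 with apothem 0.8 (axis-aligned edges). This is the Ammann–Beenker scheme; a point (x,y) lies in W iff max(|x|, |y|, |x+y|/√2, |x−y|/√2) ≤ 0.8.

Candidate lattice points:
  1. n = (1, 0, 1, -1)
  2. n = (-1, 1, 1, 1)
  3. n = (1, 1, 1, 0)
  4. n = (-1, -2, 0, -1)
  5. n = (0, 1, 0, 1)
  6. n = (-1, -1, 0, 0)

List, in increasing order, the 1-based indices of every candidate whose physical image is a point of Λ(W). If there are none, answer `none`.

3, 6

π⊥(n) = n₀ + n₁ζ³ + n₂ζ⁶ + n₃ζ⁹ where ζ = e^{iπ/4}.
#1 (1, 0, 1, -1): internal (0.292893, -1.707107); octagon support 1.707107 vs apothem 0.8 → ∉ W
#2 (-1, 1, 1, 1): internal (-1.000000, 0.414214); octagon support 1.000000 vs apothem 0.8 → ∉ W
#3 (1, 1, 1, 0): internal (0.292893, -0.292893); octagon support 0.414214 vs apothem 0.8 → ∈ W
#4 (-1, -2, 0, -1): internal (-0.292893, -2.121320); octagon support 2.121320 vs apothem 0.8 → ∉ W
#5 (0, 1, 0, 1): internal (0.000000, 1.414214); octagon support 1.414214 vs apothem 0.8 → ∉ W
#6 (-1, -1, 0, 0): internal (-0.292893, -0.707107); octagon support 0.707107 vs apothem 0.8 → ∈ W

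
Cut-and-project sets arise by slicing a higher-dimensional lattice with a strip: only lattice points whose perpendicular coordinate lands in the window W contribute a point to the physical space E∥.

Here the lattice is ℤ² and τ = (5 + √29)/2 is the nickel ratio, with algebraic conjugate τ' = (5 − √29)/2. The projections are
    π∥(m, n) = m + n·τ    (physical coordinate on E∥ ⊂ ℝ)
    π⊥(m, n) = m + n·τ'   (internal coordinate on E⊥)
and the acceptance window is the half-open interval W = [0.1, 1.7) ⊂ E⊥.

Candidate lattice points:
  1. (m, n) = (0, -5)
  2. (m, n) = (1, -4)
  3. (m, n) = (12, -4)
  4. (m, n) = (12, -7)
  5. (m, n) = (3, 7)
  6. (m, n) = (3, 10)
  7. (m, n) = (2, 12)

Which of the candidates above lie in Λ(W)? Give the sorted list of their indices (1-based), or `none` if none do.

1, 5, 6

Compute τ' = (5−√29)/2 = -0.1926, so π⊥(m,n) = m -0.1926·n.
candidate 1: (m,n)=(0,-5) → π∥ = 0-5·τ ≈ -25.9629, π⊥ = 0-5·τ' ≈ 0.9629 ∈ [0.1, 1.7) ⇒ IN Λ
candidate 2: (m,n)=(1,-4) → π∥ = 1-4·τ ≈ -19.7703, π⊥ = 1-4·τ' ≈ 1.7703 ∉ [0.1, 1.7) ⇒ out
candidate 3: (m,n)=(12,-4) → π∥ = 12-4·τ ≈ -8.7703, π⊥ = 12-4·τ' ≈ 12.7703 ∉ [0.1, 1.7) ⇒ out
candidate 4: (m,n)=(12,-7) → π∥ = 12-7·τ ≈ -24.3481, π⊥ = 12-7·τ' ≈ 13.3481 ∉ [0.1, 1.7) ⇒ out
candidate 5: (m,n)=(3,7) → π∥ = 3+7·τ ≈ 39.3481, π⊥ = 3+7·τ' ≈ 1.6519 ∈ [0.1, 1.7) ⇒ IN Λ
candidate 6: (m,n)=(3,10) → π∥ = 3+10·τ ≈ 54.9258, π⊥ = 3+10·τ' ≈ 1.0742 ∈ [0.1, 1.7) ⇒ IN Λ
candidate 7: (m,n)=(2,12) → π∥ = 2+12·τ ≈ 64.3110, π⊥ = 2+12·τ' ≈ -0.3110 ∉ [0.1, 1.7) ⇒ out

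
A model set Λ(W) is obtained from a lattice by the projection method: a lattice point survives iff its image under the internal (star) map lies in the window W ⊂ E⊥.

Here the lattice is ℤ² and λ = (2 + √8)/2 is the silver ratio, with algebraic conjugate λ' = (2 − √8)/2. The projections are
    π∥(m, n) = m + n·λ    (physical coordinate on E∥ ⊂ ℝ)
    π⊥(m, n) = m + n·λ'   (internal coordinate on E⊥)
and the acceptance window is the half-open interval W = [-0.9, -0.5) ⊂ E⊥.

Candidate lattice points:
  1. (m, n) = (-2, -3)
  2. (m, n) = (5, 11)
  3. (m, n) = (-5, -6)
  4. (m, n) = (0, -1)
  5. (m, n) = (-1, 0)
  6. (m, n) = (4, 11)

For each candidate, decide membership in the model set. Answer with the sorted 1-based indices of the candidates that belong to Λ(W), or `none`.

Compute λ' = (2−√8)/2 = -0.414214, so π⊥(m,n) = m -0.414214·n.
#1 (-2,-3): internal coord -2 + (-3)·λ' = -0.757359; -0.757359 ∈ [-0.9, -0.5) → IN Λ
#2 (5,11): internal coord 5 + (11)·λ' = +0.443651; +0.443651 ∉ [-0.9, -0.5) → out
#3 (-5,-6): internal coord -5 + (-6)·λ' = -2.514719; -2.514719 ∉ [-0.9, -0.5) → out
#4 (0,-1): internal coord 0 + (-1)·λ' = +0.414214; +0.414214 ∉ [-0.9, -0.5) → out
#5 (-1,0): internal coord -1 + (0)·λ' = -1.000000; -1.000000 ∉ [-0.9, -0.5) → out
#6 (4,11): internal coord 4 + (11)·λ' = -0.556349; -0.556349 ∈ [-0.9, -0.5) → IN Λ

1, 6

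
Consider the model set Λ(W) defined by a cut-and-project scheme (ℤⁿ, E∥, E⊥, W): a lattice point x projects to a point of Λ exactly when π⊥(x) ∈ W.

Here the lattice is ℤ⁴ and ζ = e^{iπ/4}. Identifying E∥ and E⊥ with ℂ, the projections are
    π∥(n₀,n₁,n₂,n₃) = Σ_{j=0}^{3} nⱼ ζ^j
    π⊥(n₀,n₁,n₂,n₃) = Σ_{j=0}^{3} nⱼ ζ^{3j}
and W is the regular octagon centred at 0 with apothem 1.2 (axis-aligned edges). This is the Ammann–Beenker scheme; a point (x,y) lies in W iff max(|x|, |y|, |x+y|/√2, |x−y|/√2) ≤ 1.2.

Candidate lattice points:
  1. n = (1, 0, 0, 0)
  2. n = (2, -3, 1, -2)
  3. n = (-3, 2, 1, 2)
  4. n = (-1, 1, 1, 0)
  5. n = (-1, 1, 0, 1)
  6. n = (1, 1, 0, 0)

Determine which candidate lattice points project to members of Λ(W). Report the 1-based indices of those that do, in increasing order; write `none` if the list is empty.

1, 6

With ζ = e^{iπ/4} the internal vectors are ζ^0,ζ^3,ζ^6,ζ^9.
#1 (1, 0, 0, 0): internal (1.00000, 0.00000); octagon support 1.00000 vs apothem 1.2 → ∈ W
#2 (2, -3, 1, -2): internal (2.70711, -4.53553); octagon support 5.12132 vs apothem 1.2 → ∉ W
#3 (-3, 2, 1, 2): internal (-3.00000, 1.82843); octagon support 3.41421 vs apothem 1.2 → ∉ W
#4 (-1, 1, 1, 0): internal (-1.70711, -0.29289); octagon support 1.70711 vs apothem 1.2 → ∉ W
#5 (-1, 1, 0, 1): internal (-1.00000, 1.41421); octagon support 1.70711 vs apothem 1.2 → ∉ W
#6 (1, 1, 0, 0): internal (0.29289, 0.70711); octagon support 0.70711 vs apothem 1.2 → ∈ W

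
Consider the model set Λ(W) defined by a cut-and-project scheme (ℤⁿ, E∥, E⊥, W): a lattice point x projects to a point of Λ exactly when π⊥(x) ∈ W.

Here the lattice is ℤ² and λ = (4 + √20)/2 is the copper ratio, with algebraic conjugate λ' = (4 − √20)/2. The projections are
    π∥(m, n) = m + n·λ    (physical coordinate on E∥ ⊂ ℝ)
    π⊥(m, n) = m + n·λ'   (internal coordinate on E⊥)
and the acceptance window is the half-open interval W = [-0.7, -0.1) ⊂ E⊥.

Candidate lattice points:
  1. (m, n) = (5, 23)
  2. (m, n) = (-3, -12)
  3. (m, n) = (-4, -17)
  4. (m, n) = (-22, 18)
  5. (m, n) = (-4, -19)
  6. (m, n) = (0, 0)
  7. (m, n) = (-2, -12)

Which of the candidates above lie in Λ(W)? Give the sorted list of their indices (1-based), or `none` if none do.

1, 2

λ' = (4−√20)/2 ≈ -0.236068.
[1] lift (5,23): star map gives -0.429563; window check -0.7 ≤ -0.429563 < -0.1 is true → IN Λ
[2] lift (-3,-12): star map gives -0.167184; window check -0.7 ≤ -0.167184 < -0.1 is true → IN Λ
[3] lift (-4,-17): star map gives 0.013156; window check -0.7 ≤ 0.013156 < -0.1 is false → out
[4] lift (-22,18): star map gives -26.249224; window check -0.7 ≤ -26.249224 < -0.1 is false → out
[5] lift (-4,-19): star map gives 0.485292; window check -0.7 ≤ 0.485292 < -0.1 is false → out
[6] lift (0,0): star map gives 0.000000; window check -0.7 ≤ 0.000000 < -0.1 is false → out
[7] lift (-2,-12): star map gives 0.832816; window check -0.7 ≤ 0.832816 < -0.1 is false → out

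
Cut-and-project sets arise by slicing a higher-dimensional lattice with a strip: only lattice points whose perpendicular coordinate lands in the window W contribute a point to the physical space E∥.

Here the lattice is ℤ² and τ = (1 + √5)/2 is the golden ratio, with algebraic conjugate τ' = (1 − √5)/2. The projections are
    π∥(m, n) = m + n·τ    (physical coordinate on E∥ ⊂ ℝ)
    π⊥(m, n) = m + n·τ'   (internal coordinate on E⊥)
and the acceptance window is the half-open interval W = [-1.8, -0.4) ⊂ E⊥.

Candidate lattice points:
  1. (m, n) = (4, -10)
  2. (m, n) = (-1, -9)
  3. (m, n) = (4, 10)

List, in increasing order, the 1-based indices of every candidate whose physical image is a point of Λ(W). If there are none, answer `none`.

τ' = (1−√5)/2 ≈ -0.61803.
candidate 1: (m,n)=(4,-10) → π∥ = 4-10·τ ≈ -12.18034, π⊥ = 4-10·τ' ≈ 10.18034 ∉ [-1.8, -0.4) ⇒ out
candidate 2: (m,n)=(-1,-9) → π∥ = -1-9·τ ≈ -15.56231, π⊥ = -1-9·τ' ≈ 4.56231 ∉ [-1.8, -0.4) ⇒ out
candidate 3: (m,n)=(4,10) → π∥ = 4+10·τ ≈ 20.18034, π⊥ = 4+10·τ' ≈ -2.18034 ∉ [-1.8, -0.4) ⇒ out

none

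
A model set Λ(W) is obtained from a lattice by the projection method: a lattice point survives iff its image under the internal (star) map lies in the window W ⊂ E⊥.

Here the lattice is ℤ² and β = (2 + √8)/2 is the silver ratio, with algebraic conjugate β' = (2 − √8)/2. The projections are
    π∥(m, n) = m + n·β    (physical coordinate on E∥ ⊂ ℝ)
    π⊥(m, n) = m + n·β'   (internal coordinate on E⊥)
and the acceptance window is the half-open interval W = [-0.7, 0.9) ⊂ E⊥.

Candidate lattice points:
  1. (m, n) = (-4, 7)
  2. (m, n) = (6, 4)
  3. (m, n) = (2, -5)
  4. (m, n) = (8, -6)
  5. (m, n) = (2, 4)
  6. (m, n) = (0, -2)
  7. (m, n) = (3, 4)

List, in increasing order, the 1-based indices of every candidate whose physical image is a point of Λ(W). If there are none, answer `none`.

5, 6

Compute β' = (2−√8)/2 = -0.41421, so π⊥(m,n) = m -0.41421·n.
#1 (-4,7): internal coord -4 + (7)·β' = -6.89949; -6.89949 ∉ [-0.7, 0.9) → out
#2 (6,4): internal coord 6 + (4)·β' = +4.34315; +4.34315 ∉ [-0.7, 0.9) → out
#3 (2,-5): internal coord 2 + (-5)·β' = +4.07107; +4.07107 ∉ [-0.7, 0.9) → out
#4 (8,-6): internal coord 8 + (-6)·β' = +10.48528; +10.48528 ∉ [-0.7, 0.9) → out
#5 (2,4): internal coord 2 + (4)·β' = +0.34315; +0.34315 ∈ [-0.7, 0.9) → IN Λ
#6 (0,-2): internal coord 0 + (-2)·β' = +0.82843; +0.82843 ∈ [-0.7, 0.9) → IN Λ
#7 (3,4): internal coord 3 + (4)·β' = +1.34315; +1.34315 ∉ [-0.7, 0.9) → out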